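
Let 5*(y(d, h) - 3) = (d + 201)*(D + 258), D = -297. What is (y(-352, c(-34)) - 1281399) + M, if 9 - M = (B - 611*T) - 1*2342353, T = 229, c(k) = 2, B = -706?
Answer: 6013844/5 ≈ 1.2028e+6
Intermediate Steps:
y(d, h) = -7824/5 - 39*d/5 (y(d, h) = 3 + ((d + 201)*(-297 + 258))/5 = 3 + ((201 + d)*(-39))/5 = 3 + (-7839 - 39*d)/5 = 3 + (-7839/5 - 39*d/5) = -7824/5 - 39*d/5)
M = 2482987 (M = 9 - ((-706 - 611*229) - 1*2342353) = 9 - ((-706 - 139919) - 2342353) = 9 - (-140625 - 2342353) = 9 - 1*(-2482978) = 9 + 2482978 = 2482987)
(y(-352, c(-34)) - 1281399) + M = ((-7824/5 - 39/5*(-352)) - 1281399) + 2482987 = ((-7824/5 + 13728/5) - 1281399) + 2482987 = (5904/5 - 1281399) + 2482987 = -6401091/5 + 2482987 = 6013844/5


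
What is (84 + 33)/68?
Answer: 117/68 ≈ 1.7206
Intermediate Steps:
(84 + 33)/68 = 117*(1/68) = 117/68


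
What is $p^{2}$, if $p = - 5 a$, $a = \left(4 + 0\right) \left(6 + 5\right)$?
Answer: $48400$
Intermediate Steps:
$a = 44$ ($a = 4 \cdot 11 = 44$)
$p = -220$ ($p = \left(-5\right) 44 = -220$)
$p^{2} = \left(-220\right)^{2} = 48400$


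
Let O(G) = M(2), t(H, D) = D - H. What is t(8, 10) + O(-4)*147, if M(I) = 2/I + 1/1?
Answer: 296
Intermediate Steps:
M(I) = 1 + 2/I (M(I) = 2/I + 1*1 = 2/I + 1 = 1 + 2/I)
O(G) = 2 (O(G) = (2 + 2)/2 = (½)*4 = 2)
t(8, 10) + O(-4)*147 = (10 - 1*8) + 2*147 = (10 - 8) + 294 = 2 + 294 = 296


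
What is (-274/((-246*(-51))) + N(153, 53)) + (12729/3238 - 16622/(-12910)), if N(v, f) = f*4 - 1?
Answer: 28346384891789/131113792170 ≈ 216.20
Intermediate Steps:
N(v, f) = -1 + 4*f (N(v, f) = 4*f - 1 = -1 + 4*f)
(-274/((-246*(-51))) + N(153, 53)) + (12729/3238 - 16622/(-12910)) = (-274/((-246*(-51))) + (-1 + 4*53)) + (12729/3238 - 16622/(-12910)) = (-274/12546 + (-1 + 212)) + (12729*(1/3238) - 16622*(-1/12910)) = (-274*1/12546 + 211) + (12729/3238 + 8311/6455) = (-137/6273 + 211) + 109076713/20901290 = 1323466/6273 + 109076713/20901290 = 28346384891789/131113792170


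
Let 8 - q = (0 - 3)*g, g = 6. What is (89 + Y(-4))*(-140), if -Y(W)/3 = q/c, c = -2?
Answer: -17920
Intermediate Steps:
q = 26 (q = 8 - (0 - 3)*6 = 8 - (-3)*6 = 8 - 1*(-18) = 8 + 18 = 26)
Y(W) = 39 (Y(W) = -78/(-2) = -78*(-1)/2 = -3*(-13) = 39)
(89 + Y(-4))*(-140) = (89 + 39)*(-140) = 128*(-140) = -17920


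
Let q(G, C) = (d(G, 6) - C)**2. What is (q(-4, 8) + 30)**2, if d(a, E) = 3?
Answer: 3025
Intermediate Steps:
q(G, C) = (3 - C)**2
(q(-4, 8) + 30)**2 = ((-3 + 8)**2 + 30)**2 = (5**2 + 30)**2 = (25 + 30)**2 = 55**2 = 3025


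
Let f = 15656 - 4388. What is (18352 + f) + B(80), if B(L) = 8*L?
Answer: 30260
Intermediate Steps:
f = 11268
(18352 + f) + B(80) = (18352 + 11268) + 8*80 = 29620 + 640 = 30260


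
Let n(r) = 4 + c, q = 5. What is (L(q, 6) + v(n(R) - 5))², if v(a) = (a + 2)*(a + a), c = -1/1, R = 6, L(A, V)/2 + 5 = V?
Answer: 4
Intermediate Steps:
L(A, V) = -10 + 2*V
c = -1 (c = -1*1 = -1)
n(r) = 3 (n(r) = 4 - 1 = 3)
v(a) = 2*a*(2 + a) (v(a) = (2 + a)*(2*a) = 2*a*(2 + a))
(L(q, 6) + v(n(R) - 5))² = ((-10 + 2*6) + 2*(3 - 5)*(2 + (3 - 5)))² = ((-10 + 12) + 2*(-2)*(2 - 2))² = (2 + 2*(-2)*0)² = (2 + 0)² = 2² = 4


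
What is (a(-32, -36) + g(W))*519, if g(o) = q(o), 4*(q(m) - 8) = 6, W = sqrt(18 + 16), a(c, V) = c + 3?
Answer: -20241/2 ≈ -10121.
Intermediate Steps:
a(c, V) = 3 + c
W = sqrt(34) ≈ 5.8309
q(m) = 19/2 (q(m) = 8 + (1/4)*6 = 8 + 3/2 = 19/2)
g(o) = 19/2
(a(-32, -36) + g(W))*519 = ((3 - 32) + 19/2)*519 = (-29 + 19/2)*519 = -39/2*519 = -20241/2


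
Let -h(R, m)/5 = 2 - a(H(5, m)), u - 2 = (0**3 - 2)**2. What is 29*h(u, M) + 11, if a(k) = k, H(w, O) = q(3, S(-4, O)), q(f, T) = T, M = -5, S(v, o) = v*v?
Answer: 2041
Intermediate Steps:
S(v, o) = v**2
H(w, O) = 16 (H(w, O) = (-4)**2 = 16)
u = 6 (u = 2 + (0**3 - 2)**2 = 2 + (0 - 2)**2 = 2 + (-2)**2 = 2 + 4 = 6)
h(R, m) = 70 (h(R, m) = -5*(2 - 1*16) = -5*(2 - 16) = -5*(-14) = 70)
29*h(u, M) + 11 = 29*70 + 11 = 2030 + 11 = 2041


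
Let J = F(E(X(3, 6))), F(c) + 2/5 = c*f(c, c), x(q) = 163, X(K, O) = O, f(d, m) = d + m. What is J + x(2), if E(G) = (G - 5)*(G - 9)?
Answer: 903/5 ≈ 180.60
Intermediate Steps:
E(G) = (-9 + G)*(-5 + G) (E(G) = (-5 + G)*(-9 + G) = (-9 + G)*(-5 + G))
F(c) = -⅖ + 2*c² (F(c) = -⅖ + c*(c + c) = -⅖ + c*(2*c) = -⅖ + 2*c²)
J = 88/5 (J = -⅖ + 2*(45 + 6² - 14*6)² = -⅖ + 2*(45 + 36 - 84)² = -⅖ + 2*(-3)² = -⅖ + 2*9 = -⅖ + 18 = 88/5 ≈ 17.600)
J + x(2) = 88/5 + 163 = 903/5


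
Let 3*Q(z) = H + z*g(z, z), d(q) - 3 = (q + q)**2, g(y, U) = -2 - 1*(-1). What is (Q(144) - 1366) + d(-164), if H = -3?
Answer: 106172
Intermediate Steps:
g(y, U) = -1 (g(y, U) = -2 + 1 = -1)
d(q) = 3 + 4*q**2 (d(q) = 3 + (q + q)**2 = 3 + (2*q)**2 = 3 + 4*q**2)
Q(z) = -1 - z/3 (Q(z) = (-3 + z*(-1))/3 = (-3 - z)/3 = -1 - z/3)
(Q(144) - 1366) + d(-164) = ((-1 - 1/3*144) - 1366) + (3 + 4*(-164)**2) = ((-1 - 48) - 1366) + (3 + 4*26896) = (-49 - 1366) + (3 + 107584) = -1415 + 107587 = 106172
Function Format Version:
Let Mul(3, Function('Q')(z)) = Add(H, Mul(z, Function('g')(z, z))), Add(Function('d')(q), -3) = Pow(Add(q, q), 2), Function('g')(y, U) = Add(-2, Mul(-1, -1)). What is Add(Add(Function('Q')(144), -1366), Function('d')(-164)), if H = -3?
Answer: 106172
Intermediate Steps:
Function('g')(y, U) = -1 (Function('g')(y, U) = Add(-2, 1) = -1)
Function('d')(q) = Add(3, Mul(4, Pow(q, 2))) (Function('d')(q) = Add(3, Pow(Add(q, q), 2)) = Add(3, Pow(Mul(2, q), 2)) = Add(3, Mul(4, Pow(q, 2))))
Function('Q')(z) = Add(-1, Mul(Rational(-1, 3), z)) (Function('Q')(z) = Mul(Rational(1, 3), Add(-3, Mul(z, -1))) = Mul(Rational(1, 3), Add(-3, Mul(-1, z))) = Add(-1, Mul(Rational(-1, 3), z)))
Add(Add(Function('Q')(144), -1366), Function('d')(-164)) = Add(Add(Add(-1, Mul(Rational(-1, 3), 144)), -1366), Add(3, Mul(4, Pow(-164, 2)))) = Add(Add(Add(-1, -48), -1366), Add(3, Mul(4, 26896))) = Add(Add(-49, -1366), Add(3, 107584)) = Add(-1415, 107587) = 106172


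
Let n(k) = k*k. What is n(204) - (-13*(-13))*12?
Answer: 39588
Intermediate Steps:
n(k) = k²
n(204) - (-13*(-13))*12 = 204² - (-13*(-13))*12 = 41616 - 169*12 = 41616 - 1*2028 = 41616 - 2028 = 39588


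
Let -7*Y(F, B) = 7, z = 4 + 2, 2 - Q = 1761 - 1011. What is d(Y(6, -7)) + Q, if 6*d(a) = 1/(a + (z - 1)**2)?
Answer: -107711/144 ≈ -747.99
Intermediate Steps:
Q = -748 (Q = 2 - (1761 - 1011) = 2 - 1*750 = 2 - 750 = -748)
z = 6
Y(F, B) = -1 (Y(F, B) = -1/7*7 = -1)
d(a) = 1/(6*(25 + a)) (d(a) = 1/(6*(a + (6 - 1)**2)) = 1/(6*(a + 5**2)) = 1/(6*(a + 25)) = 1/(6*(25 + a)))
d(Y(6, -7)) + Q = 1/(6*(25 - 1)) - 748 = (1/6)/24 - 748 = (1/6)*(1/24) - 748 = 1/144 - 748 = -107711/144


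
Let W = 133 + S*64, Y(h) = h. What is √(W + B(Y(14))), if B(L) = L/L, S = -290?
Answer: I*√18426 ≈ 135.74*I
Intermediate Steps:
B(L) = 1
W = -18427 (W = 133 - 290*64 = 133 - 18560 = -18427)
√(W + B(Y(14))) = √(-18427 + 1) = √(-18426) = I*√18426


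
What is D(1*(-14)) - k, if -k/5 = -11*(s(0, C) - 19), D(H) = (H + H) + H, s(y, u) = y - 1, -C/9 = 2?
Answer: 1058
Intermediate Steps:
C = -18 (C = -9*2 = -18)
s(y, u) = -1 + y
D(H) = 3*H (D(H) = 2*H + H = 3*H)
k = -1100 (k = -(-55)*((-1 + 0) - 19) = -(-55)*(-1 - 19) = -(-55)*(-20) = -5*220 = -1100)
D(1*(-14)) - k = 3*(1*(-14)) - 1*(-1100) = 3*(-14) + 1100 = -42 + 1100 = 1058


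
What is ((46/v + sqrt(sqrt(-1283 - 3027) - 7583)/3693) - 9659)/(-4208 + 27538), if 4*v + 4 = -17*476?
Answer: -424997/1026520 + sqrt(-7583 + I*sqrt(4310))/86157690 ≈ -0.41402 + 1.0107e-6*I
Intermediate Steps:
v = -2024 (v = -1 + (-17*476)/4 = -1 + (1/4)*(-8092) = -1 - 2023 = -2024)
((46/v + sqrt(sqrt(-1283 - 3027) - 7583)/3693) - 9659)/(-4208 + 27538) = ((46/(-2024) + sqrt(sqrt(-1283 - 3027) - 7583)/3693) - 9659)/(-4208 + 27538) = ((46*(-1/2024) + sqrt(sqrt(-4310) - 7583)*(1/3693)) - 9659)/23330 = ((-1/44 + sqrt(I*sqrt(4310) - 7583)*(1/3693)) - 9659)*(1/23330) = ((-1/44 + sqrt(-7583 + I*sqrt(4310))*(1/3693)) - 9659)*(1/23330) = ((-1/44 + sqrt(-7583 + I*sqrt(4310))/3693) - 9659)*(1/23330) = (-424997/44 + sqrt(-7583 + I*sqrt(4310))/3693)*(1/23330) = -424997/1026520 + sqrt(-7583 + I*sqrt(4310))/86157690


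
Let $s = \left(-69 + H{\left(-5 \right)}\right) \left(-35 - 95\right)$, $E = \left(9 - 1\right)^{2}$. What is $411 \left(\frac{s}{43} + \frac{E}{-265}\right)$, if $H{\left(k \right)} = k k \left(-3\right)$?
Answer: $\frac{2037757728}{11395} \approx 1.7883 \cdot 10^{5}$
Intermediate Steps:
$E = 64$ ($E = 8^{2} = 64$)
$H{\left(k \right)} = - 3 k^{2}$ ($H{\left(k \right)} = k^{2} \left(-3\right) = - 3 k^{2}$)
$s = 18720$ ($s = \left(-69 - 3 \left(-5\right)^{2}\right) \left(-35 - 95\right) = \left(-69 - 75\right) \left(-130\right) = \left(-144\right) \left(-130\right) = 18720$)
$411 \left(\frac{s}{43} + \frac{E}{-265}\right) = 411 \left(\frac{18720}{43} + \frac{64}{-265}\right) = 411 \left(18720 \cdot \frac{1}{43} + 64 \left(- \frac{1}{265}\right)\right) = 411 \left(\frac{18720}{43} - \frac{64}{265}\right) = 411 \cdot \frac{4958048}{11395} = \frac{2037757728}{11395}$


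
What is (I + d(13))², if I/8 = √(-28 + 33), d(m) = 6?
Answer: 356 + 96*√5 ≈ 570.66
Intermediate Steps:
I = 8*√5 (I = 8*√(-28 + 33) = 8*√5 ≈ 17.889)
(I + d(13))² = (8*√5 + 6)² = (6 + 8*√5)²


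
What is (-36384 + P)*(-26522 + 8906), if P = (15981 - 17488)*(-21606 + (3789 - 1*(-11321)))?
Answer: -171810398208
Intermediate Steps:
P = 9789472 (P = -1507*(-21606 + (3789 + 11321)) = -1507*(-21606 + 15110) = -1507*(-6496) = 9789472)
(-36384 + P)*(-26522 + 8906) = (-36384 + 9789472)*(-26522 + 8906) = 9753088*(-17616) = -171810398208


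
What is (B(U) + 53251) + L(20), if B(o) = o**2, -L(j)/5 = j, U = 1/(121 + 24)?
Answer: 1117499776/21025 ≈ 53151.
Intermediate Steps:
U = 1/145 ≈ 0.0068966
L(j) = -5*j
(B(U) + 53251) + L(20) = ((1/145)**2 + 53251) - 5*20 = (1/21025 + 53251) - 100 = 1119602276/21025 - 100 = 1117499776/21025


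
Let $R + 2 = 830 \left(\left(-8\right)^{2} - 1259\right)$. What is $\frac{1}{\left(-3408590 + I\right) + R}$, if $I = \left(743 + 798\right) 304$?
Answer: $- \frac{1}{3931978} \approx -2.5432 \cdot 10^{-7}$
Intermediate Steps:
$I = 468464$ ($I = 1541 \cdot 304 = 468464$)
$R = -991852$ ($R = -2 + 830 \left(\left(-8\right)^{2} - 1259\right) = -2 + 830 \left(64 - 1259\right) = -2 + 830 \left(-1195\right) = -2 - 991850 = -991852$)
$\frac{1}{\left(-3408590 + I\right) + R} = \frac{1}{\left(-3408590 + 468464\right) - 991852} = \frac{1}{-2940126 - 991852} = \frac{1}{-3931978} = - \frac{1}{3931978}$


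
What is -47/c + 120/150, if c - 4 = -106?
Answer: 643/510 ≈ 1.2608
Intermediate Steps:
c = -102 (c = 4 - 106 = -102)
-47/c + 120/150 = -47/(-102) + 120/150 = -47*(-1/102) + 120*(1/150) = 47/102 + 4/5 = 643/510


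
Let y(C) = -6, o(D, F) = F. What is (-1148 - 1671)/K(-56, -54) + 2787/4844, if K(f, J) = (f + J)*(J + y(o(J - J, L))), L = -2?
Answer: 1184741/7992600 ≈ 0.14823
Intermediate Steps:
K(f, J) = (-6 + J)*(J + f) (K(f, J) = (f + J)*(J - 6) = (J + f)*(-6 + J) = (-6 + J)*(J + f))
(-1148 - 1671)/K(-56, -54) + 2787/4844 = (-1148 - 1671)/((-54)**2 - 6*(-54) - 6*(-56) - 54*(-56)) + 2787/4844 = -2819/(2916 + 324 + 336 + 3024) + 2787*(1/4844) = -2819/6600 + 2787/4844 = 1184741/7992600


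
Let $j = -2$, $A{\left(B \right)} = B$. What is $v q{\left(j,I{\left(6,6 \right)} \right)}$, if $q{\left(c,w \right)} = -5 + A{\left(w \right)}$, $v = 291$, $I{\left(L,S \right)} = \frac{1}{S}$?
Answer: $- \frac{2813}{2} \approx -1406.5$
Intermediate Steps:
$q{\left(c,w \right)} = -5 + w$
$v q{\left(j,I{\left(6,6 \right)} \right)} = 291 \left(-5 + \frac{1}{6}\right) = 291 \left(- \frac{29}{6}\right) = - \frac{2813}{2}$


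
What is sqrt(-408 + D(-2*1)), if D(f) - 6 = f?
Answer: 2*I*sqrt(101) ≈ 20.1*I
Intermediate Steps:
D(f) = 6 + f
sqrt(-408 + D(-2*1)) = sqrt(-408 + (6 - 2*1)) = sqrt(-408 + (6 - 2)) = sqrt(-408 + 4) = sqrt(-404) = 2*I*sqrt(101)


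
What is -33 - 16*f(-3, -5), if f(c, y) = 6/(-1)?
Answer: 63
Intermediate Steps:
f(c, y) = -6 (f(c, y) = 6*(-1) = -6)
-33 - 16*f(-3, -5) = -33 - 16*(-6) = -33 + 96 = 63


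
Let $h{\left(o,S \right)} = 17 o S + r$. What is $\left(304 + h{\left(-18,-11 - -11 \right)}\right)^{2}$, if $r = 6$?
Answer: $96100$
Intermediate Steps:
$h{\left(o,S \right)} = 6 + 17 S o$ ($h{\left(o,S \right)} = 17 o S + 6 = 17 S o + 6 = 6 + 17 S o$)
$\left(304 + h{\left(-18,-11 - -11 \right)}\right)^{2} = \left(304 + \left(6 + 17 \left(-11 - -11\right) \left(-18\right)\right)\right)^{2} = \left(304 + \left(6 + 17 \left(-11 + 11\right) \left(-18\right)\right)\right)^{2} = \left(304 + \left(6 + 17 \cdot 0 \left(-18\right)\right)\right)^{2} = \left(304 + \left(6 + 0\right)\right)^{2} = \left(304 + 6\right)^{2} = 310^{2} = 96100$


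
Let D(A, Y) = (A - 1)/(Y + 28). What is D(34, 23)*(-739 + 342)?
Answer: -4367/17 ≈ -256.88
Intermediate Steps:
D(A, Y) = (-1 + A)/(28 + Y)
D(34, 23)*(-739 + 342) = ((-1 + 34)/(28 + 23))*(-739 + 342) = (33/51)*(-397) = ((1/51)*33)*(-397) = (11/17)*(-397) = -4367/17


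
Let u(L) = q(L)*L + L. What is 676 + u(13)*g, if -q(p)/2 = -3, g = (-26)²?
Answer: 62192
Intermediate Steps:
g = 676
q(p) = 6 (q(p) = -2*(-3) = 6)
u(L) = 7*L (u(L) = 6*L + L = 7*L)
676 + u(13)*g = 676 + (7*13)*676 = 676 + 91*676 = 676 + 61516 = 62192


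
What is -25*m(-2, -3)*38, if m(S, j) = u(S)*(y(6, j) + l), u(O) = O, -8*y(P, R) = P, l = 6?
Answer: 9975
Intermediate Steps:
y(P, R) = -P/8
m(S, j) = 21*S/4 (m(S, j) = S*(-1/8*6 + 6) = S*(-3/4 + 6) = S*(21/4) = 21*S/4)
-25*m(-2, -3)*38 = -525*(-2)/4*38 = -25*(-21/2)*38 = (525/2)*38 = 9975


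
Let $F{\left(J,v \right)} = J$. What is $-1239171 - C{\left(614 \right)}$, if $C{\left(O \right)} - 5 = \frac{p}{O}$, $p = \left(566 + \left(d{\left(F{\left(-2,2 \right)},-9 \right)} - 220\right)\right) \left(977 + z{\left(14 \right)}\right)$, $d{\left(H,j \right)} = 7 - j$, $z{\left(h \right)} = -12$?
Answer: $- \frac{380601697}{307} \approx -1.2397 \cdot 10^{6}$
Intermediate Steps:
$p = 349330$ ($p = \left(566 + \left(\left(7 - -9\right) - 220\right)\right) \left(977 - 12\right) = \left(566 + \left(\left(7 + 9\right) - 220\right)\right) 965 = \left(566 + \left(16 - 220\right)\right) 965 = \left(566 - 204\right) 965 = 362 \cdot 965 = 349330$)
$C{\left(O \right)} = 5 + \frac{349330}{O}$
$-1239171 - C{\left(614 \right)} = -1239171 - \left(5 + \frac{349330}{614}\right) = -1239171 - \left(5 + 349330 \cdot \frac{1}{614}\right) = -1239171 - \left(5 + \frac{174665}{307}\right) = -1239171 - \frac{176200}{307} = - \frac{380601697}{307}$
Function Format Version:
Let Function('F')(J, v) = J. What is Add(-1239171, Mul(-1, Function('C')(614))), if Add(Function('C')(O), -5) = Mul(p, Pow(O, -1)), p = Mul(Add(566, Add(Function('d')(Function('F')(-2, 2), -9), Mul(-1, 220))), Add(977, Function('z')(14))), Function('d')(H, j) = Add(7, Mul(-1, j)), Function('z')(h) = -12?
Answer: Rational(-380601697, 307) ≈ -1.2397e+6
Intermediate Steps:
p = 349330 (p = Mul(Add(566, Add(Add(7, Mul(-1, -9)), Mul(-1, 220))), Add(977, -12)) = Mul(Add(566, Add(Add(7, 9), -220)), 965) = Mul(Add(566, Add(16, -220)), 965) = Mul(Add(566, -204), 965) = Mul(362, 965) = 349330)
Function('C')(O) = Add(5, Mul(349330, Pow(O, -1)))
Add(-1239171, Mul(-1, Function('C')(614))) = Add(-1239171, Mul(-1, Add(5, Mul(349330, Pow(614, -1))))) = Add(-1239171, Mul(-1, Add(5, Mul(349330, Rational(1, 614))))) = Add(-1239171, Mul(-1, Add(5, Rational(174665, 307)))) = Add(-1239171, Mul(-1, Rational(176200, 307))) = Add(-1239171, Rational(-176200, 307)) = Rational(-380601697, 307)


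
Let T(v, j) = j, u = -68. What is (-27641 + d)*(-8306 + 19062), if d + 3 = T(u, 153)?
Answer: -295693196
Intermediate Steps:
d = 150 (d = -3 + 153 = 150)
(-27641 + d)*(-8306 + 19062) = (-27641 + 150)*(-8306 + 19062) = -27491*10756 = -295693196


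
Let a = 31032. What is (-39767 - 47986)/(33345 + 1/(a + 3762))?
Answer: -3053277882/1160205931 ≈ -2.6317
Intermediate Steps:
(-39767 - 47986)/(33345 + 1/(a + 3762)) = (-39767 - 47986)/(33345 + 1/(31032 + 3762)) = -87753/(33345 + 1/34794) = -87753/1160205931/34794 = -87753*34794/1160205931 = -3053277882/1160205931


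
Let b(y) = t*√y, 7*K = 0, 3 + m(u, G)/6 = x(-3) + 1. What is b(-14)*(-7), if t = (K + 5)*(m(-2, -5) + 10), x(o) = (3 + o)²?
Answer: 70*I*√14 ≈ 261.92*I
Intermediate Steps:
m(u, G) = -12 (m(u, G) = -18 + 6*((3 - 3)² + 1) = -18 + 6*(0² + 1) = -18 + 6*(0 + 1) = -18 + 6*1 = -18 + 6 = -12)
K = 0 (K = (⅐)*0 = 0)
t = -10 (t = (0 + 5)*(-12 + 10) = 5*(-2) = -10)
b(y) = -10*√y
b(-14)*(-7) = -10*I*√14*(-7) = 70*I*√14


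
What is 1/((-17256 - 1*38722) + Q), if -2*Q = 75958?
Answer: -1/93957 ≈ -1.0643e-5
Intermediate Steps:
Q = -37979 (Q = -½*75958 = -37979)
1/((-17256 - 1*38722) + Q) = 1/((-17256 - 1*38722) - 37979) = 1/((-17256 - 38722) - 37979) = 1/(-55978 - 37979) = 1/(-93957) = -1/93957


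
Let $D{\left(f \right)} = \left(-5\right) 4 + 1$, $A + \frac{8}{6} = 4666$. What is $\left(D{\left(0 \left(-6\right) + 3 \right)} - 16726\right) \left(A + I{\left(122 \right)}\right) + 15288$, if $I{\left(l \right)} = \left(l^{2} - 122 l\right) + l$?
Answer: $- \frac{240412336}{3} \approx -8.0137 \cdot 10^{7}$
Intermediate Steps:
$A = \frac{13994}{3}$ ($A = - \frac{4}{3} + 4666 = \frac{13994}{3} \approx 4664.7$)
$I{\left(l \right)} = l^{2} - 121 l$
$D{\left(f \right)} = -19$ ($D{\left(f \right)} = -20 + 1 = -19$)
$\left(D{\left(0 \left(-6\right) + 3 \right)} - 16726\right) \left(A + I{\left(122 \right)}\right) + 15288 = \left(-19 - 16726\right) \left(\frac{13994}{3} + 122 \left(-121 + 122\right)\right) + 15288 = - 16745 \left(\frac{13994}{3} + 122 \cdot 1\right) + 15288 = - 16745 \left(\frac{13994}{3} + 122\right) + 15288 = \left(-16745\right) \frac{14360}{3} + 15288 = - \frac{240458200}{3} + 15288 = - \frac{240412336}{3}$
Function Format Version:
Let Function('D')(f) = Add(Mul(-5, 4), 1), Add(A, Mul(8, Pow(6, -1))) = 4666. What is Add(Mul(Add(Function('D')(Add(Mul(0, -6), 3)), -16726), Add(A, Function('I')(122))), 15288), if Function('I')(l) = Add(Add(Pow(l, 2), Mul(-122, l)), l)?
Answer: Rational(-240412336, 3) ≈ -8.0137e+7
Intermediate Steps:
A = Rational(13994, 3) (A = Add(Rational(-4, 3), 4666) = Rational(13994, 3) ≈ 4664.7)
Function('I')(l) = Add(Pow(l, 2), Mul(-121, l))
Function('D')(f) = -19 (Function('D')(f) = Add(-20, 1) = -19)
Add(Mul(Add(Function('D')(Add(Mul(0, -6), 3)), -16726), Add(A, Function('I')(122))), 15288) = Add(Mul(Add(-19, -16726), Add(Rational(13994, 3), Mul(122, Add(-121, 122)))), 15288) = Add(Mul(-16745, Add(Rational(13994, 3), Mul(122, 1))), 15288) = Add(Mul(-16745, Add(Rational(13994, 3), 122)), 15288) = Add(Mul(-16745, Rational(14360, 3)), 15288) = Add(Rational(-240458200, 3), 15288) = Rational(-240412336, 3)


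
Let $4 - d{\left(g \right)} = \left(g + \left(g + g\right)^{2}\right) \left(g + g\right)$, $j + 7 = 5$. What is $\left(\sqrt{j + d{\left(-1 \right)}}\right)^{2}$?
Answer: $8$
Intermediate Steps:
$j = -2$ ($j = -7 + 5 = -2$)
$d{\left(g \right)} = 4 - 2 g \left(g + 4 g^{2}\right)$ ($d{\left(g \right)} = 4 - \left(g + \left(g + g\right)^{2}\right) \left(g + g\right) = 4 - \left(g + \left(2 g\right)^{2}\right) 2 g = 4 - \left(g + 4 g^{2}\right) 2 g = 4 - 2 g \left(g + 4 g^{2}\right)$)
$\left(\sqrt{j + d{\left(-1 \right)}}\right)^{2} = \left(\sqrt{-2 - \left(-4 - 8 + 2\right)}\right)^{2} = \left(\sqrt{-2 - -10}\right)^{2} = \left(\sqrt{-2 + \left(4 + 8 - 2\right)}\right)^{2} = \left(\sqrt{-2 + 10}\right)^{2} = \left(\sqrt{8}\right)^{2} = \left(2 \sqrt{2}\right)^{2} = 8$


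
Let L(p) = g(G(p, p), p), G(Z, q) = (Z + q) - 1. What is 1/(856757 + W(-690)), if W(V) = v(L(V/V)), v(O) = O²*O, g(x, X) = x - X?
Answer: 1/856757 ≈ 1.1672e-6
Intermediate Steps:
G(Z, q) = -1 + Z + q
L(p) = -1 + p (L(p) = (-1 + p + p) - p = (-1 + 2*p) - p = -1 + p)
v(O) = O³
W(V) = 0 (W(V) = (-1 + V/V)³ = (-1 + 1)³ = 0³ = 0)
1/(856757 + W(-690)) = 1/(856757 + 0) = 1/856757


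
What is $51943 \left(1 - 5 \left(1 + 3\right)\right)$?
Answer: $-986917$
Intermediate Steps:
$51943 \left(1 - 5 \left(1 + 3\right)\right) = 51943 \left(1 - 20\right) = 51943 \left(-19\right) = -986917$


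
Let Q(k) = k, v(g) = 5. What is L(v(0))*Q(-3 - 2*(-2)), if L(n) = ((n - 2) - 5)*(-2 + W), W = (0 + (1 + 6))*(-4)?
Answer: 60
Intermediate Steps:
W = -28 (W = (0 + 7)*(-4) = 7*(-4) = -28)
L(n) = 210 - 30*n (L(n) = ((n - 2) - 5)*(-2 - 28) = ((-2 + n) - 5)*(-30) = (-7 + n)*(-30) = 210 - 30*n)
L(v(0))*Q(-3 - 2*(-2)) = (210 - 30*5)*(-3 - 2*(-2)) = (210 - 150)*(-3 + 4) = 60*1 = 60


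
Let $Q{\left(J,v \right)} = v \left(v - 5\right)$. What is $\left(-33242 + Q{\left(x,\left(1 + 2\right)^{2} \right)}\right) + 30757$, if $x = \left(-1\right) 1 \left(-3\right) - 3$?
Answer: $-2449$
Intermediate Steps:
$x = 0$ ($x = \left(-1\right) \left(-3\right) - 3 = 3 - 3 = 0$)
$Q{\left(J,v \right)} = v \left(-5 + v\right)$
$\left(-33242 + Q{\left(x,\left(1 + 2\right)^{2} \right)}\right) + 30757 = \left(-33242 + \left(1 + 2\right)^{2} \left(-5 + \left(1 + 2\right)^{2}\right)\right) + 30757 = \left(-33242 + 3^{2} \left(-5 + 3^{2}\right)\right) + 30757 = \left(-33242 + 9 \left(-5 + 9\right)\right) + 30757 = \left(-33242 + 9 \cdot 4\right) + 30757 = \left(-33242 + 36\right) + 30757 = -33206 + 30757 = -2449$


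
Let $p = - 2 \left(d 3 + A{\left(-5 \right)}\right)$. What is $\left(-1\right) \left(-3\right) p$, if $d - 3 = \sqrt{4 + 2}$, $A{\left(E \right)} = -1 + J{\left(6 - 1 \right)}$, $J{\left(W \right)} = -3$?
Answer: $-30 - 18 \sqrt{6} \approx -74.091$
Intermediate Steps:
$A{\left(E \right)} = -4$ ($A{\left(E \right)} = -1 - 3 = -4$)
$d = 3 + \sqrt{6}$ ($d = 3 + \sqrt{4 + 2} = 3 + \sqrt{6} \approx 5.4495$)
$p = -10 - 6 \sqrt{6}$ ($p = - 2 \left(\left(3 + \sqrt{6}\right) 3 - 4\right) = - 2 \left(\left(9 + 3 \sqrt{6}\right) - 4\right) = - 2 \left(5 + 3 \sqrt{6}\right) = -10 - 6 \sqrt{6} \approx -24.697$)
$\left(-1\right) \left(-3\right) p = \left(-1\right) \left(-3\right) \left(-10 - 6 \sqrt{6}\right) = 3 \left(-10 - 6 \sqrt{6}\right) = -30 - 18 \sqrt{6}$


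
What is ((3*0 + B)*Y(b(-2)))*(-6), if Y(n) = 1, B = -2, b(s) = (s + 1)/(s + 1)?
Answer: 12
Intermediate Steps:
b(s) = 1 (b(s) = (1 + s)/(1 + s) = 1)
((3*0 + B)*Y(b(-2)))*(-6) = ((3*0 - 2)*1)*(-6) = ((0 - 2)*1)*(-6) = -2*1*(-6) = -2*(-6) = 12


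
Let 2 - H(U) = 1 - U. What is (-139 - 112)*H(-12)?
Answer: 2761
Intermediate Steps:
H(U) = 1 + U (H(U) = 2 - (1 - U) = 2 + (-1 + U) = 1 + U)
(-139 - 112)*H(-12) = (-139 - 112)*(1 - 12) = -251*(-11) = 2761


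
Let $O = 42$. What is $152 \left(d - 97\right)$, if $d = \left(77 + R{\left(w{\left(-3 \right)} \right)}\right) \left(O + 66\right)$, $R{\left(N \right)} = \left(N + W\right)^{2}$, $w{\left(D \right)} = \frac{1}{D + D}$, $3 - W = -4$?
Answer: $2015824$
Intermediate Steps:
$W = 7$ ($W = 3 - -4 = 3 + 4 = 7$)
$w{\left(D \right)} = \frac{1}{2 D}$
$R{\left(N \right)} = \left(7 + N\right)^{2}$ ($R{\left(N \right)} = \left(N + 7\right)^{2} = \left(7 + N\right)^{2}$)
$d = 13359$ ($d = \left(77 + \left(7 + \frac{1}{2 \left(-3\right)}\right)^{2}\right) \left(42 + 66\right) = \left(77 + \left(7 + \frac{1}{2} \left(- \frac{1}{3}\right)\right)^{2}\right) 108 = \left(77 + \left(7 - \frac{1}{6}\right)^{2}\right) 108 = \left(77 + \left(\frac{41}{6}\right)^{2}\right) 108 = \left(77 + \frac{1681}{36}\right) 108 = \frac{4453}{36} \cdot 108 = 13359$)
$152 \left(d - 97\right) = 152 \left(13359 - 97\right) = 152 \cdot 13262 = 2015824$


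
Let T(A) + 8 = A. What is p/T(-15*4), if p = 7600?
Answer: -1900/17 ≈ -111.76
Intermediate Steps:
T(A) = -8 + A
p/T(-15*4) = 7600/(-8 - 15*4) = 7600/(-8 - 60) = 7600/(-68) = 7600*(-1/68) = -1900/17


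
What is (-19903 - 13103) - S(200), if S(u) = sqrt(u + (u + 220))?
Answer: -33006 - 2*sqrt(155) ≈ -33031.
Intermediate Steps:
S(u) = sqrt(220 + 2*u) (S(u) = sqrt(u + (220 + u)) = sqrt(220 + 2*u))
(-19903 - 13103) - S(200) = (-19903 - 13103) - sqrt(220 + 2*200) = -33006 - sqrt(220 + 400) = -33006 - sqrt(620) = -33006 - 2*sqrt(155)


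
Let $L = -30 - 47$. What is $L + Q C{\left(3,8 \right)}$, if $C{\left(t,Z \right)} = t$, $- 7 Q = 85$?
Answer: $- \frac{794}{7} \approx -113.43$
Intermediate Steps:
$Q = - \frac{85}{7}$ ($Q = \left(- \frac{1}{7}\right) 85 = - \frac{85}{7} \approx -12.143$)
$L = -77$ ($L = -30 - 47 = -77$)
$L + Q C{\left(3,8 \right)} = -77 - \frac{255}{7} = - \frac{794}{7}$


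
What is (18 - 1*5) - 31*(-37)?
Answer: 1160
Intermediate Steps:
(18 - 1*5) - 31*(-37) = (18 - 5) + 1147 = 13 + 1147 = 1160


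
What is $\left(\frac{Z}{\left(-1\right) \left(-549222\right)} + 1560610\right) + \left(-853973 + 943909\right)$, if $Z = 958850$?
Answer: $\frac{453258567031}{274611} \approx 1.6505 \cdot 10^{6}$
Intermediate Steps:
$\left(\frac{Z}{\left(-1\right) \left(-549222\right)} + 1560610\right) + \left(-853973 + 943909\right) = \left(\frac{958850}{\left(-1\right) \left(-549222\right)} + 1560610\right) + \left(-853973 + 943909\right) = \left(\frac{958850}{549222} + 1560610\right) + 89936 = \left(958850 \cdot \frac{1}{549222} + 1560610\right) + 89936 = \left(\frac{479425}{274611} + 1560610\right) + 89936 = \frac{428561152135}{274611} + 89936 = \frac{453258567031}{274611}$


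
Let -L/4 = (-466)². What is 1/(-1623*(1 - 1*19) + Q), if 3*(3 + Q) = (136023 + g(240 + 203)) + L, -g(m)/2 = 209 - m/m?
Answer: -1/215128 ≈ -4.6484e-6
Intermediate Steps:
g(m) = -416 (g(m) = -2*(209 - m/m) = -2*(209 - 1*1) = -2*(209 - 1) = -2*208 = -416)
L = -868624 (L = -4*(-466)² = -4*217156 = -868624)
Q = -244342 (Q = -3 + ((136023 - 416) - 868624)/3 = -3 + (135607 - 868624)/3 = -3 + (⅓)*(-733017) = -3 - 244339 = -244342)
1/(-1623*(1 - 1*19) + Q) = 1/(-1623*(1 - 1*19) - 244342) = 1/(-1623*(1 - 19) - 244342) = 1/(-1623*(-18) - 244342) = 1/(29214 - 244342) = 1/(-215128) = -1/215128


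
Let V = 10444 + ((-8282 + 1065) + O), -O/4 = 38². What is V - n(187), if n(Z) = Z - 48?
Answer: -2688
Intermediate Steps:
n(Z) = -48 + Z
O = -5776 (O = -4*38² = -4*1444 = -5776)
V = -2549 (V = 10444 + ((-8282 + 1065) - 5776) = 10444 + (-7217 - 5776) = 10444 - 12993 = -2549)
V - n(187) = -2549 - (-48 + 187) = -2549 - 1*139 = -2549 - 139 = -2688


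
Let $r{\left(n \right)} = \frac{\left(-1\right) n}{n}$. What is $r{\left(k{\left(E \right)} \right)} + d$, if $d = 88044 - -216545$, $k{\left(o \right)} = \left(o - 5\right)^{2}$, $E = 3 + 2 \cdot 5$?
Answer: $304588$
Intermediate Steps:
$E = 13$ ($E = 3 + 10 = 13$)
$k{\left(o \right)} = \left(-5 + o\right)^{2}$
$d = 304589$ ($d = 88044 + 216545 = 304589$)
$r{\left(n \right)} = -1$
$r{\left(k{\left(E \right)} \right)} + d = -1 + 304589 = 304588$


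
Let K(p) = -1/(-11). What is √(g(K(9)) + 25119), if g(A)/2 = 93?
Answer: √25305 ≈ 159.08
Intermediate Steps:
K(p) = 1/11 (K(p) = -1*(-1/11) = 1/11)
g(A) = 186 (g(A) = 2*93 = 186)
√(g(K(9)) + 25119) = √(186 + 25119) = √25305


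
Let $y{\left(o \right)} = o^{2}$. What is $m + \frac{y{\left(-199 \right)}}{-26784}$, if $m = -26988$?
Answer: $- \frac{722886193}{26784} \approx -26989.0$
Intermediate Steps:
$m + \frac{y{\left(-199 \right)}}{-26784} = -26988 + \frac{\left(-199\right)^{2}}{-26784} = -26988 + 39601 \left(- \frac{1}{26784}\right) = -26988 - \frac{39601}{26784} = - \frac{722886193}{26784}$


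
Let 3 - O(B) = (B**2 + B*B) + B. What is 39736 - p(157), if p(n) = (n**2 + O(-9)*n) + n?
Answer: 38480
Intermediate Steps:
O(B) = 3 - B - 2*B**2 (O(B) = 3 - ((B**2 + B*B) + B) = 3 - ((B**2 + B**2) + B) = 3 - (2*B**2 + B) = 3 - (B + 2*B**2) = 3 + (-B - 2*B**2) = 3 - B - 2*B**2)
p(n) = n**2 - 149*n (p(n) = (n**2 + (3 - 1*(-9) - 2*(-9)**2)*n) + n = (n**2 + (3 + 9 - 2*81)*n) + n = (n**2 + (3 + 9 - 162)*n) + n = (n**2 - 150*n) + n = n**2 - 149*n)
39736 - p(157) = 39736 - 157*(-149 + 157) = 39736 - 157*8 = 39736 - 1*1256 = 39736 - 1256 = 38480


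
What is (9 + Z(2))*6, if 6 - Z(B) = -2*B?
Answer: 114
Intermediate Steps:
Z(B) = 6 + 2*B (Z(B) = 6 - (-2)*B = 6 + 2*B)
(9 + Z(2))*6 = (9 + (6 + 2*2))*6 = (9 + (6 + 4))*6 = (9 + 10)*6 = 19*6 = 114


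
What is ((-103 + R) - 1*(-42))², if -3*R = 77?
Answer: 67600/9 ≈ 7511.1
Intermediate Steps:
R = -77/3 (R = -⅓*77 = -77/3 ≈ -25.667)
((-103 + R) - 1*(-42))² = ((-103 - 77/3) - 1*(-42))² = (-386/3 + 42)² = (-260/3)² = 67600/9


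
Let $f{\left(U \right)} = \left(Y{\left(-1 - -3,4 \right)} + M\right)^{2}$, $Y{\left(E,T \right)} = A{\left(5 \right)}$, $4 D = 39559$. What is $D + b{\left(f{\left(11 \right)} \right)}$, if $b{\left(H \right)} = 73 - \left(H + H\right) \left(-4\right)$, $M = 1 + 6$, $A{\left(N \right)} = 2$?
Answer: $\frac{42443}{4} \approx 10611.0$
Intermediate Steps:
$D = \frac{39559}{4}$ ($D = \frac{1}{4} \cdot 39559 = \frac{39559}{4} \approx 9889.8$)
$Y{\left(E,T \right)} = 2$
$M = 7$
$f{\left(U \right)} = 81$ ($f{\left(U \right)} = \left(2 + 7\right)^{2} = 9^{2} = 81$)
$b{\left(H \right)} = 73 + 8 H$ ($b{\left(H \right)} = 73 - 2 H \left(-4\right) = 73 - - 8 H = 73 + 8 H$)
$D + b{\left(f{\left(11 \right)} \right)} = \frac{39559}{4} + \left(73 + 8 \cdot 81\right) = \frac{39559}{4} + \left(73 + 648\right) = \frac{39559}{4} + 721 = \frac{42443}{4}$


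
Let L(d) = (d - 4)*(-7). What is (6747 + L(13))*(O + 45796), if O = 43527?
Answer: 597034932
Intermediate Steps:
L(d) = 28 - 7*d (L(d) = (-4 + d)*(-7) = 28 - 7*d)
(6747 + L(13))*(O + 45796) = (6747 + (28 - 7*13))*(43527 + 45796) = (6747 + (28 - 91))*89323 = (6747 - 63)*89323 = 6684*89323 = 597034932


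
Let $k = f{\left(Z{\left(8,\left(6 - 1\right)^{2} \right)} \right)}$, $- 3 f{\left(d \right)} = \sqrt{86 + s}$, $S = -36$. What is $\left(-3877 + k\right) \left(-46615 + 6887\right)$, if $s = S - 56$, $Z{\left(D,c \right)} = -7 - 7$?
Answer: $154025456 + \frac{39728 i \sqrt{6}}{3} \approx 1.5403 \cdot 10^{8} + 32438.0 i$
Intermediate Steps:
$Z{\left(D,c \right)} = -14$
$s = -92$ ($s = -36 - 56 = -92$)
$f{\left(d \right)} = - \frac{i \sqrt{6}}{3}$ ($f{\left(d \right)} = - \frac{\sqrt{86 - 92}}{3} = - \frac{\sqrt{-6}}{3} = - \frac{i \sqrt{6}}{3}$)
$k = - \frac{i \sqrt{6}}{3} \approx - 0.8165 i$
$\left(-3877 + k\right) \left(-46615 + 6887\right) = \left(-3877 - \frac{i \sqrt{6}}{3}\right) \left(-46615 + 6887\right) = \left(-3877 - \frac{i \sqrt{6}}{3}\right) \left(-39728\right) = 154025456 + \frac{39728 i \sqrt{6}}{3}$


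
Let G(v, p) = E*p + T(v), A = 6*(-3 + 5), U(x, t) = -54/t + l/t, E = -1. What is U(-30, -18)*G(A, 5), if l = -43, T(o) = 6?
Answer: 97/18 ≈ 5.3889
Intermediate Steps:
U(x, t) = -97/t (U(x, t) = -54/t - 43/t = -97/t)
A = 12 (A = 6*2 = 12)
G(v, p) = 6 - p (G(v, p) = -p + 6 = 6 - p)
U(-30, -18)*G(A, 5) = (-97/(-18))*(6 - 1*5) = (-97*(-1/18))*(6 - 5) = (97/18)*1 = 97/18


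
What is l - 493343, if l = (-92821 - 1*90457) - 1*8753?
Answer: -685374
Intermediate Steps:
l = -192031 (l = (-92821 - 90457) - 8753 = -183278 - 8753 = -192031)
l - 493343 = -192031 - 493343 = -685374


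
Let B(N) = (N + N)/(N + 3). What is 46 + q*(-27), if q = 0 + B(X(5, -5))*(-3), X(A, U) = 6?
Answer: 154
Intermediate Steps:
B(N) = 2*N/(3 + N) (B(N) = (2*N)/(3 + N) = 2*N/(3 + N))
q = -4 (q = 0 + (2*6/(3 + 6))*(-3) = 0 + (2*6/9)*(-3) = 0 + (2*6*(1/9))*(-3) = 0 + (4/3)*(-3) = 0 - 4 = -4)
46 + q*(-27) = 46 - 4*(-27) = 46 + 108 = 154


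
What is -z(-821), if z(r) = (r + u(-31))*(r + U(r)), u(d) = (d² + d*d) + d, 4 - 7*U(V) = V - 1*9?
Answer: 5256910/7 ≈ 7.5099e+5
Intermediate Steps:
U(V) = 13/7 - V/7 (U(V) = 4/7 - (V - 1*9)/7 = 4/7 - (V - 9)/7 = 4/7 - (-9 + V)/7 = 4/7 + (9/7 - V/7) = 13/7 - V/7)
u(d) = d + 2*d² (u(d) = (d² + d²) + d = 2*d² + d = d + 2*d²)
z(r) = (1891 + r)*(13/7 + 6*r/7) (z(r) = (r - 31*(1 + 2*(-31)))*(r + (13/7 - r/7)) = (r - 31*(1 - 62))*(13/7 + 6*r/7) = (r - 31*(-61))*(13/7 + 6*r/7) = (r + 1891)*(13/7 + 6*r/7) = (1891 + r)*(13/7 + 6*r/7))
-z(-821) = -(24583/7 + (6/7)*(-821)² + (11359/7)*(-821)) = -(24583/7 + (6/7)*674041 - 9325739/7) = -(24583/7 + 4044246/7 - 9325739/7) = -1*(-5256910/7) = 5256910/7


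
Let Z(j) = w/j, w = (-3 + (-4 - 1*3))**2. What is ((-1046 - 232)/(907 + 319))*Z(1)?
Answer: -63900/613 ≈ -104.24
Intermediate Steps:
w = 100 (w = (-3 + (-4 - 3))**2 = (-3 - 7)**2 = (-10)**2 = 100)
Z(j) = 100/j
((-1046 - 232)/(907 + 319))*Z(1) = ((-1046 - 232)/(907 + 319))*(100/1) = (-1278/1226)*(100*1) = -1278*1/1226*100 = -639/613*100 = -63900/613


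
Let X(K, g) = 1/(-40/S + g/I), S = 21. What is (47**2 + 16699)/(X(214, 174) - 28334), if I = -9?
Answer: -8432968/12636985 ≈ -0.66732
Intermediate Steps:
X(K, g) = 1/(-40/21 - g/9) (X(K, g) = 1/(-40/21 + g/(-9)) = 1/(-40*1/21 + g*(-1/9)) = 1/(-40/21 - g/9))
(47**2 + 16699)/(X(214, 174) - 28334) = (47**2 + 16699)/(-63/(120 + 7*174) - 28334) = (2209 + 16699)/(-63/(120 + 1218) - 28334) = 18908/(-63/1338 - 28334) = 18908/(-63*1/1338 - 28334) = 18908/(-21/446 - 28334) = 18908/(-12636985/446) = 18908*(-446/12636985) = -8432968/12636985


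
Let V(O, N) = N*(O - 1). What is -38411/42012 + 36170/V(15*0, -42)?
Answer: 252993463/294084 ≈ 860.28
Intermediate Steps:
V(O, N) = N*(-1 + O)
-38411/42012 + 36170/V(15*0, -42) = -38411/42012 + 36170/((-42*(-1 + 15*0))) = -38411*1/42012 + 36170/((-42*(-1 + 0))) = -38411/42012 + 36170/((-42*(-1))) = -38411/42012 + 36170/42 = -38411/42012 + 36170*(1/42) = -38411/42012 + 18085/21 = 252993463/294084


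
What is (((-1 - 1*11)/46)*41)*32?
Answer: -7872/23 ≈ -342.26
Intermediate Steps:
(((-1 - 1*11)/46)*41)*32 = (((-1 - 11)*(1/46))*41)*32 = (-12*1/46*41)*32 = -6/23*41*32 = -246/23*32 = -7872/23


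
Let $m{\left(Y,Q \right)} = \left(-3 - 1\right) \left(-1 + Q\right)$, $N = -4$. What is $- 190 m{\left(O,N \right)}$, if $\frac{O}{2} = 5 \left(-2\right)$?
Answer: $-3800$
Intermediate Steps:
$O = -20$ ($O = 2 \cdot 5 \left(-2\right) = 2 \left(-10\right) = -20$)
$m{\left(Y,Q \right)} = 4 - 4 Q$ ($m{\left(Y,Q \right)} = - 4 \left(-1 + Q\right) = 4 - 4 Q$)
$- 190 m{\left(O,N \right)} = - 190 \left(4 - -16\right) = - 190 \left(4 + 16\right) = \left(-190\right) 20 = -3800$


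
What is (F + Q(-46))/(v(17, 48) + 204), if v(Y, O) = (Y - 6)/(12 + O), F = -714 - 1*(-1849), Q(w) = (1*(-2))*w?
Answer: 73620/12251 ≈ 6.0093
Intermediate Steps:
Q(w) = -2*w
F = 1135 (F = -714 + 1849 = 1135)
v(Y, O) = (-6 + Y)/(12 + O)
(F + Q(-46))/(v(17, 48) + 204) = (1135 - 2*(-46))/((-6 + 17)/(12 + 48) + 204) = (1135 + 92)/(11/60 + 204) = 1227/((1/60)*11 + 204) = 1227/(11/60 + 204) = 1227/(12251/60) = 1227*(60/12251) = 73620/12251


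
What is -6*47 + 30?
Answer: -252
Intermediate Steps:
-6*47 + 30 = -282 + 30 = -252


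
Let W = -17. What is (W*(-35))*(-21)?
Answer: -12495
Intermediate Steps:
(W*(-35))*(-21) = -17*(-35)*(-21) = 595*(-21) = -12495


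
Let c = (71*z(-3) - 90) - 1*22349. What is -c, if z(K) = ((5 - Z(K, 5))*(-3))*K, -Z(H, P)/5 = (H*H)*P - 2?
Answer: -118141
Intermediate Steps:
Z(H, P) = 10 - 5*P*H**2 (Z(H, P) = -5*((H*H)*P - 2) = -5*(H**2*P - 2) = -5*(P*H**2 - 2) = -5*(-2 + P*H**2) = 10 - 5*P*H**2)
z(K) = K*(15 - 75*K**2) (z(K) = ((5 - (10 - 5*5*K**2))*(-3))*K = ((5 - (10 - 25*K**2))*(-3))*K = ((5 + (-10 + 25*K**2))*(-3))*K = ((-5 + 25*K**2)*(-3))*K = (15 - 75*K**2)*K = K*(15 - 75*K**2))
c = 118141 (c = (71*(-75*(-3)**3 + 15*(-3)) - 90) - 1*22349 = (71*(-75*(-27) - 45) - 90) - 22349 = (71*(2025 - 45) - 90) - 22349 = (71*1980 - 90) - 22349 = (140580 - 90) - 22349 = 140490 - 22349 = 118141)
-c = -1*118141 = -118141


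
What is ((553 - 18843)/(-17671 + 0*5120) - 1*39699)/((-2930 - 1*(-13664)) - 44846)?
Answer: 701502739/602793152 ≈ 1.1638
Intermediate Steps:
((553 - 18843)/(-17671 + 0*5120) - 1*39699)/((-2930 - 1*(-13664)) - 44846) = (-18290/(-17671 + 0) - 39699)/((-2930 + 13664) - 44846) = (-18290/(-17671) - 39699)/(10734 - 44846) = (-18290*(-1/17671) - 39699)/(-34112) = (18290/17671 - 39699)*(-1/34112) = -701502739/17671*(-1/34112) = 701502739/602793152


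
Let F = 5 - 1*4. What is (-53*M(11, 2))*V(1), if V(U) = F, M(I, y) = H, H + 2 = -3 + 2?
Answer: 159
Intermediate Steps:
F = 1 (F = 5 - 4 = 1)
H = -3 (H = -2 + (-3 + 2) = -2 - 1 = -3)
M(I, y) = -3
V(U) = 1
(-53*M(11, 2))*V(1) = -53*(-3)*1 = 159*1 = 159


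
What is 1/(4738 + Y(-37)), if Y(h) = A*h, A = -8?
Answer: 1/5034 ≈ 0.00019865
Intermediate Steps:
Y(h) = -8*h
1/(4738 + Y(-37)) = 1/(4738 - 8*(-37)) = 1/(4738 + 296) = 1/5034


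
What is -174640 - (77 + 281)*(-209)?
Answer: -99818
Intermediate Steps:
-174640 - (77 + 281)*(-209) = -174640 - 358*(-209) = -174640 - 1*(-74822) = -174640 + 74822 = -99818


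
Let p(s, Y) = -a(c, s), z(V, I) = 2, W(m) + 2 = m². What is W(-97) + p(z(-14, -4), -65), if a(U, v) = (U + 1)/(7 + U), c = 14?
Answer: 65844/7 ≈ 9406.3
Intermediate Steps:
W(m) = -2 + m²
a(U, v) = (1 + U)/(7 + U)
p(s, Y) = -5/7 (p(s, Y) = -(1 + 14)/(7 + 14) = -15/21 = -1*5/7 = -5/7)
W(-97) + p(z(-14, -4), -65) = (-2 + (-97)²) - 5/7 = (-2 + 9409) - 5/7 = 9407 - 5/7 = 65844/7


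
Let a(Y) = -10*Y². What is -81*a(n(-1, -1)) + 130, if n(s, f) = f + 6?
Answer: 20380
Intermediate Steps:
n(s, f) = 6 + f
-81*a(n(-1, -1)) + 130 = -(-810)*(6 - 1)² + 130 = -(-810)*5² + 130 = -(-810)*25 + 130 = -81*(-250) + 130 = 20250 + 130 = 20380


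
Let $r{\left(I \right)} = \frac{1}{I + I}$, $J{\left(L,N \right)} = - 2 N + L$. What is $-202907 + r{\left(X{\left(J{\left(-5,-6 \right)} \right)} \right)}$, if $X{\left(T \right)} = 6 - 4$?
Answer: $- \frac{811627}{4} \approx -2.0291 \cdot 10^{5}$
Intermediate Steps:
$J{\left(L,N \right)} = L - 2 N$
$X{\left(T \right)} = 2$
$r{\left(I \right)} = \frac{1}{2 I}$
$-202907 + r{\left(X{\left(J{\left(-5,-6 \right)} \right)} \right)} = -202907 + \frac{1}{2 \cdot 2} = -202907 + \frac{1}{2} \cdot \frac{1}{2} = -202907 + \frac{1}{4} = - \frac{811627}{4}$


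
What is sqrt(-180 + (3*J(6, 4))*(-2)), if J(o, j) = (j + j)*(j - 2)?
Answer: 2*I*sqrt(69) ≈ 16.613*I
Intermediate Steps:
J(o, j) = 2*j*(-2 + j) (J(o, j) = (2*j)*(-2 + j) = 2*j*(-2 + j))
sqrt(-180 + (3*J(6, 4))*(-2)) = sqrt(-180 + (3*(2*4*(-2 + 4)))*(-2)) = sqrt(-180 + (3*(2*4*2))*(-2)) = sqrt(-180 + (3*16)*(-2)) = sqrt(-180 + 48*(-2)) = sqrt(-180 - 96) = sqrt(-276) = 2*I*sqrt(69)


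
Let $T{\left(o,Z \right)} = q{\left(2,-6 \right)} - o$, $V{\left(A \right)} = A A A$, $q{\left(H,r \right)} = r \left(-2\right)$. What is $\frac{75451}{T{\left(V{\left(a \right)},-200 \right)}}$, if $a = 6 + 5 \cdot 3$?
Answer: $- \frac{75451}{9249} \approx -8.1577$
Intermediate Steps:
$a = 21$ ($a = 6 + 15 = 21$)
$q{\left(H,r \right)} = - 2 r$
$V{\left(A \right)} = A^{3}$ ($V{\left(A \right)} = A^{2} A = A^{3}$)
$T{\left(o,Z \right)} = 12 - o$ ($T{\left(o,Z \right)} = \left(-2\right) \left(-6\right) - o = 12 - o$)
$\frac{75451}{T{\left(V{\left(a \right)},-200 \right)}} = \frac{75451}{12 - 21^{3}} = \frac{75451}{12 - 9261} = \frac{75451}{-9249} = 75451 \left(- \frac{1}{9249}\right) = - \frac{75451}{9249}$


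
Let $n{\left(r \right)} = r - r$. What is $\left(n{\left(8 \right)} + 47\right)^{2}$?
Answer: $2209$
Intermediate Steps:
$n{\left(r \right)} = 0$
$\left(n{\left(8 \right)} + 47\right)^{2} = \left(0 + 47\right)^{2} = 47^{2} = 2209$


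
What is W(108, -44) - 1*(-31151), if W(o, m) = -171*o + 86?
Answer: 12769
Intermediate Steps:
W(o, m) = 86 - 171*o
W(108, -44) - 1*(-31151) = (86 - 171*108) - 1*(-31151) = (86 - 18468) + 31151 = -18382 + 31151 = 12769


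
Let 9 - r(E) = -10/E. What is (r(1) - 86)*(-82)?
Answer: 5494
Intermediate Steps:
r(E) = 9 + 10/E (r(E) = 9 - (-10)/E = 9 + 10/E)
(r(1) - 86)*(-82) = ((9 + 10/1) - 86)*(-82) = ((9 + 10*1) - 86)*(-82) = ((9 + 10) - 86)*(-82) = (19 - 86)*(-82) = -67*(-82) = 5494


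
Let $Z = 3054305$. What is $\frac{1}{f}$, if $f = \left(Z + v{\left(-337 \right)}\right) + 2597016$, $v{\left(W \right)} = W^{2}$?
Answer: $\frac{1}{5764890} \approx 1.7346 \cdot 10^{-7}$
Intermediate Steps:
$f = 5764890$ ($f = \left(3054305 + \left(-337\right)^{2}\right) + 2597016 = \left(3054305 + 113569\right) + 2597016 = 3167874 + 2597016 = 5764890$)
$\frac{1}{f} = \frac{1}{5764890}$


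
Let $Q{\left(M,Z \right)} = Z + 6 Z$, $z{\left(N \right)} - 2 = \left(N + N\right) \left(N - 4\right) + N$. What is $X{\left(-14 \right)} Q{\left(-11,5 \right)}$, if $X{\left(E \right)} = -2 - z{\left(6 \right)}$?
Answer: $-1190$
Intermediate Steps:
$z{\left(N \right)} = 2 + N + 2 N \left(-4 + N\right)$ ($z{\left(N \right)} = 2 + \left(\left(N + N\right) \left(N - 4\right) + N\right) = 2 + \left(2 N \left(-4 + N\right) + N\right) = 2 + \left(N + 2 N \left(-4 + N\right)\right) = 2 + N + 2 N \left(-4 + N\right)$)
$Q{\left(M,Z \right)} = 7 Z$
$X{\left(E \right)} = -34$ ($X{\left(E \right)} = -2 - \left(2 - 42 + 2 \cdot 6^{2}\right) = -2 - \left(2 - 42 + 2 \cdot 36\right) = -2 - \left(2 - 42 + 72\right) = -2 - 32 = -34$)
$X{\left(-14 \right)} Q{\left(-11,5 \right)} = - 34 \cdot 7 \cdot 5 = \left(-34\right) 35 = -1190$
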